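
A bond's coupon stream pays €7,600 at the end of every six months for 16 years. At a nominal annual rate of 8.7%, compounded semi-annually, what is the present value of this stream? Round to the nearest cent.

€129,986.05

i = 0.087/2 = 0.0435 per half-year; n = 16·2 = 32.
PV = 7600 × [1 − (1+0.0435)^(−32)] / 0.0435 = 7600 × 17.103428 = 129,986.0498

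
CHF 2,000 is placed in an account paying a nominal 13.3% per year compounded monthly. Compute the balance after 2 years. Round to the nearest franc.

With 12 periods per year: i = 0.0110833, n = 24.
FV = 2,000 × (1 + 0.0110833)^24 = 2,605.6545

CHF 2,606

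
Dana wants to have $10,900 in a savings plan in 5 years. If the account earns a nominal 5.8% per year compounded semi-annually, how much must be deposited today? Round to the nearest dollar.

Periodic rate i = 0.058/2 = 0.029; n = 5 × 2 = 10 periods.
PV = FV·(1+i)^(−n) = 10,900 × 0.751357 = 8,189.7897

$8,190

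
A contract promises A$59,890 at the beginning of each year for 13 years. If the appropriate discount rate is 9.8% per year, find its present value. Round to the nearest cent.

PV = 59890 × [1 − (1+0.098)^(−13)] / 0.098 × (1+i) = 59890 × 7.880963 = 471,990.8753
(Beginning-of-period payments → annuity-due factor ×(1+i).)

A$471,990.88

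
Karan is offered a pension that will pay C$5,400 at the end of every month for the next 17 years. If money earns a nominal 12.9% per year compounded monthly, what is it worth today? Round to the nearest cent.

Periodic rate i = 0.129/12 = 0.01075; n = 17 × 12 = 204 periods.
Annuity factor a(204|0.01075) = 82.521388; PV = 5400 × 82.521388 = 445,615.4969

C$445,615.50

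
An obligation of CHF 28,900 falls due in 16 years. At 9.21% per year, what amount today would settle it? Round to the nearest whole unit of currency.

CHF 7,058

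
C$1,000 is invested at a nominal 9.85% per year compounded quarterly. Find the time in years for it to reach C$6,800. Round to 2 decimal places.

Periodic rate i = 0.0985/4 = 0.024625.
n = ln(6800/1000) / ln(1+0.024625) = ln(6.80000) / 0.024327 = 78.7991 quarters
= 78.7991/4 years

19.70 years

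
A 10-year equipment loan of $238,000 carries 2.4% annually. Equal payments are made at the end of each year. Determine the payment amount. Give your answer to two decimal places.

$27,053.26

Annuity-PV factor = 8.797462; PMT = 238000 / 8.797462 = 27,053.2561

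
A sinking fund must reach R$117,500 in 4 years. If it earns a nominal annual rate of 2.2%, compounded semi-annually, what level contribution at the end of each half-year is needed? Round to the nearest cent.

R$14,131.31

Periodic rate i = 0.022/2 = 0.011; n = 4 × 2 = 8 periods.
FV-annuity factor = 8.314870; PMT = 117500 / 8.314870 = 14,131.3093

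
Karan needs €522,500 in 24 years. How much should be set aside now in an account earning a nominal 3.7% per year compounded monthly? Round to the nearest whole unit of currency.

i = 0.037/12 = 0.00308333 per month; n = 24·12 = 288.
PV = 522,500 / (1 + 0.00308333)^288 = 522,500 / 2.426946 = 215,291.1238

€215,291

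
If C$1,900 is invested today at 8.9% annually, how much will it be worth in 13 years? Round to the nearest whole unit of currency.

C$5,756

FV = 1,900 × (1 + 0.089)^13 = 5,755.9371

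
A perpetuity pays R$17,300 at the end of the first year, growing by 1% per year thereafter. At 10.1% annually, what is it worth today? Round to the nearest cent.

R$190,109.89

PV = D₁/(r − g) = 17300/(0.101 − 0.01) = 190,109.8901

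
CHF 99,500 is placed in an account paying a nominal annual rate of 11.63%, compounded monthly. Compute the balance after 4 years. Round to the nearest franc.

i = 0.1163/12 = 0.00969167 per month; n = 4·12 = 48.
FV = PV·(1+i)^n = 99,500 × 1.588770 = 158,082.6223

CHF 158,083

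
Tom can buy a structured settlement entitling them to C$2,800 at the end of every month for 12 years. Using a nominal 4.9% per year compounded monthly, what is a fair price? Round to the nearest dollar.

C$304,387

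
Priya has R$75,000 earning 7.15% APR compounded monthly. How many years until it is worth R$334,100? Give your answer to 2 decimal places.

Periodic rate i = 0.0715/12 = 0.00595833.
(1+i)^n = 334100/75000 = 4.45467, so n = ln 4.45467 / ln 1.00596 = 251.4795 months
= 251.4795/12 years

20.96 years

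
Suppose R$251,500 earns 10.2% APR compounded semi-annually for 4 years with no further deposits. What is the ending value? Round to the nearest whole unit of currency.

Periodic rate i = 0.102/2 = 0.051; n = 4 × 2 = 8 periods.
FV = 251,500 × (1 + 0.051)^8 = 374,420.5851

R$374,421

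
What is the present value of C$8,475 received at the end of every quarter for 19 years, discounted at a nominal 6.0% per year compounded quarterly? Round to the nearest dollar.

C$382,766

With 4 periods per year: i = 0.015, n = 76.
PV = PMT · [1 − (1+i)^(−n)] / i = 8475 · 45.164138 = 382,766.0718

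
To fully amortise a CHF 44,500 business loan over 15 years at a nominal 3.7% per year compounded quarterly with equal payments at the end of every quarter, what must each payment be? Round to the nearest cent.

Periodic rate i = 0.037/4 = 0.00925; n = 15 × 4 = 60 periods.
Annuity-PV factor = 45.887710; PMT = 44500 / 45.887710 = 969.7586

CHF 969.76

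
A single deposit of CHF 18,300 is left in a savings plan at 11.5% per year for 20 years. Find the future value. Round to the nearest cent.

CHF 161,416.69

FV = 18,300 × (1 + 0.115)^20 = 161,416.6900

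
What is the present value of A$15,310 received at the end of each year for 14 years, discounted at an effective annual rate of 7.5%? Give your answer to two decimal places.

A$129,968.94

Annuity factor a(14|0.075) = 8.489154; PV = 15310 × 8.489154 = 129,968.9435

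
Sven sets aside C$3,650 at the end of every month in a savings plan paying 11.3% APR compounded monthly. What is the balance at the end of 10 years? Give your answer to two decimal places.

C$805,971.24

i = 0.113/12 = 0.00941667 per month; n = 10·12 = 120.
FV = PMT · [(1+i)^n − 1] / i = 3650 · 220.814037 = 805,971.2353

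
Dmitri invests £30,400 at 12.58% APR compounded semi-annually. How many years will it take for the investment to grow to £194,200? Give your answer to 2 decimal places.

Periodic rate i = 0.1258/2 = 0.0629.
(1+i)^n = 194200/30400 = 6.38816, so n = ln 6.38816 / ln 1.0629 = 30.4002 half-years
= 30.4002/2 years

15.20 years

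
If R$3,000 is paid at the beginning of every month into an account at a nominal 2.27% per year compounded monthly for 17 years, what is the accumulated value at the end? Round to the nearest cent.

R$747,422.32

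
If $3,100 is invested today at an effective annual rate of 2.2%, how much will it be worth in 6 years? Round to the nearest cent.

3,100 × (1+0.022)^6 = 3,100 × 1.139477 = 3,532.3772

$3,532.38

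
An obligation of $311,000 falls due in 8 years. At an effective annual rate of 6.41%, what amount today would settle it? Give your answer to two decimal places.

PV = FV·(1+i)^(−n) = 311,000 × 0.608332 = 189,191.1615

$189,191.16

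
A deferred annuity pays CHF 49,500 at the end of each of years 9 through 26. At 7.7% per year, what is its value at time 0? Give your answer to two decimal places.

PV at t=8 (ordinary 18-year annuity): 49500 × a(18|0.077) = 49500 × 9.570157 = 473,722.7945
Discount back 8 years: 473,722.7945 × (1+0.077)^(−8) = 473,722.7945 × 0.552426 = 261,696.9470

CHF 261,696.95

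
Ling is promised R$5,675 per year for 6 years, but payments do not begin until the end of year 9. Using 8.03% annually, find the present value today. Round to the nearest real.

Value one period before first payment (t=8): 5675 × [1 − (1+0.0803)^(−6)] / 0.0803 = 5675 × 4.618675 = 26,210.9830
Discount back 8 years: 26,210.9830 × (1+0.0803)^(−8) = 26,210.9830 × 0.539070 = 14,129.5490

R$14,130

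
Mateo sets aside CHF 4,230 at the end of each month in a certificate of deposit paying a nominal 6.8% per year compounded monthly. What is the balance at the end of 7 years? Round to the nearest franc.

Periodic rate i = 0.068/12 = 0.00566667; n = 7 × 12 = 84 periods.
Accumulation factor s(84|0.00566667) = 107.199139; FV = 4230 × 107.199139 = 453,452.3594

CHF 453,452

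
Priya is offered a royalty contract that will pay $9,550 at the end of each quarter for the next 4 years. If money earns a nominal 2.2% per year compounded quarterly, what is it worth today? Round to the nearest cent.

Periodic rate i = 0.022/4 = 0.0055; n = 4 × 4 = 16 periods.
PV = PMT · [1 − (1+i)^(−n)] / i = 9550 · 15.276053 = 145,886.3066

$145,886.31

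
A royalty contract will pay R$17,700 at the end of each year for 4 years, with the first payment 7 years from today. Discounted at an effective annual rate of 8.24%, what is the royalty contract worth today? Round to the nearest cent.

Value one period before first payment (t=6): 17700 × [1 − (1+0.0824)^(−4)] / 0.0824 = 17700 × 3.294510 = 58,312.8237
PV₀ = 58,312.8237 / (1+0.0824)^6 = 58,312.8237 / 1.608151 = 36,260.7991

R$36,260.80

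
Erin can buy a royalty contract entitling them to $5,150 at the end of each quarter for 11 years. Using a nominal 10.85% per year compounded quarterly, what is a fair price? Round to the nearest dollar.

$131,381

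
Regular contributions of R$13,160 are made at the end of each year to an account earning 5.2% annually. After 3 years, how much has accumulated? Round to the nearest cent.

R$41,568.54

Accumulation factor s(3|0.052) = 3.158704; FV = 13160 × 3.158704 = 41,568.5446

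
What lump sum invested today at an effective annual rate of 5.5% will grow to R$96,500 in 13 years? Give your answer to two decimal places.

R$48,111.11

Discount factor = (1+0.055)^(−13) = 0.498561; PV = 96,500 × 0.498561 = 48,111.1057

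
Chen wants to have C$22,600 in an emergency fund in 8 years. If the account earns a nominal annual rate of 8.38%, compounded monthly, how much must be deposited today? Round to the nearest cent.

With 12 periods per year: i = 0.00698333, n = 96.
PV = FV·(1+i)^(−n) = 22,600 × 0.512697 = 11,586.9548

C$11,586.95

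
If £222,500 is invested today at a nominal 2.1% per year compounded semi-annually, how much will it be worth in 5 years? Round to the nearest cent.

£246,997.86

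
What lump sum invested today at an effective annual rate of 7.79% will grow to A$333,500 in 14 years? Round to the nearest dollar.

A$116,680

PV = 333,500 / (1 + 0.0779)^14 = 333,500 / 2.858239 = 116,680.2179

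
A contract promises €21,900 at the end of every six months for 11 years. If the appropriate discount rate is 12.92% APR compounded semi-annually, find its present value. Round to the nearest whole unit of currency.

€253,481

i = 0.1292/2 = 0.0646 per half-year; n = 11·2 = 22.
PV = 21900 × [1 − (1+0.0646)^(−22)] / 0.0646 = 21900 × 11.574478 = 253,481.0674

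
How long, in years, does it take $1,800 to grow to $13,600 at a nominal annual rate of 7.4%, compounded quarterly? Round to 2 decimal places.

Periodic rate i = 0.074/4 = 0.0185.
(1+i)^n = 13600/1800 = 7.55556, so n = ln 7.55556 / ln 1.0185 = 110.3207 quarters
= 110.3207/4 years

27.58 years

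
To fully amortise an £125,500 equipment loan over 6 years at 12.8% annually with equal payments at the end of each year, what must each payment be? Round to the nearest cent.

£31,219.57

PMT = 125500 / ( [1 − (1+0.128)^(−6)] / 0.128 ) = 125500 / 4.019914 = 31,219.5730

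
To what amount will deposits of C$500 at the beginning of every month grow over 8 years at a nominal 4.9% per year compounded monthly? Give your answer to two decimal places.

C$58,862.68

Periodic rate i = 0.049/12 = 0.00408333; n = 8 × 12 = 96 periods.
Accumulation factor s(96|0.00408333) × (1+i) = 117.725358; FV = 500 × 117.725358 = 58,862.6789
(annuity-due: payments at period start, so ×(1+i).)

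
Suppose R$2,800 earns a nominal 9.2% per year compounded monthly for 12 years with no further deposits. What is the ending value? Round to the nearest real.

With 12 periods per year: i = 0.00766667, n = 144.
FV = 2,800 × (1 + 0.00766667)^144 = 8,409.8945

R$8,410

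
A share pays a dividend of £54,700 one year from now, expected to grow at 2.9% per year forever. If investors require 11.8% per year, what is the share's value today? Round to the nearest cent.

PV = D₁/(r − g) = 54700/(0.118 − 0.029) = 614,606.7416

£614,606.74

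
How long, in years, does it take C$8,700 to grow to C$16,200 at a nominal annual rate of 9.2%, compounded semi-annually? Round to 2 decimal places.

Periodic rate i = 0.092/2 = 0.046.
(1+i)^n = 16200/8700 = 1.86207, so n = ln 1.86207 / ln 1.046 = 13.8235 half-years
= 13.8235/2 years

6.91 years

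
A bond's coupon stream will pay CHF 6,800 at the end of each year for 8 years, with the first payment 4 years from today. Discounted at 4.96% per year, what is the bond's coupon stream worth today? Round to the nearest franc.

PV at t=3 (ordinary 8-year annuity): 6800 × a(8|0.0496) = 6800 × 6.473676 = 44,020.9994
Discount back 3 years: 44,020.9994 × (1+0.0496)^(−3) = 44,020.9994 × 0.864826 = 38,070.4870

CHF 38,070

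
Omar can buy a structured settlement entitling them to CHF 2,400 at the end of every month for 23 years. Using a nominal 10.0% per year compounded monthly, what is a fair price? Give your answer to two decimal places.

CHF 258,848.95

Periodic rate i = 0.1/12 = 0.00833333; n = 23 × 12 = 276 periods.
PV = PMT · [1 − (1+i)^(−n)] / i = 2400 · 107.853730 = 258,848.9509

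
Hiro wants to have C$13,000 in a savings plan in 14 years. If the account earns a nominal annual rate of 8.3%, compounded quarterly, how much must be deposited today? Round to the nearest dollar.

i = 0.083/4 = 0.02075 per quarter; n = 14·4 = 56.
Discount factor = (1+0.02075)^(−56) = 0.316602; PV = 13,000 × 0.316602 = 4,115.8315

C$4,116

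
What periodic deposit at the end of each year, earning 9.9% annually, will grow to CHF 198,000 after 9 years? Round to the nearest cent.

PMT = 198000 / ( [(1+0.099)^9 − 1] / 0.099 ) = 198000 / 13.522479 = 14,642.2859

CHF 14,642.29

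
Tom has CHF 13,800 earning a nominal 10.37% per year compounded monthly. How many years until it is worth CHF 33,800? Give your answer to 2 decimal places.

8.68 years

Periodic rate i = 0.1037/12 = 0.00864167.
n = ln(33800/13800) / ln(1+0.00864167) = ln(2.44928) / 0.008605 = 104.1069 months
= 104.1069/12 years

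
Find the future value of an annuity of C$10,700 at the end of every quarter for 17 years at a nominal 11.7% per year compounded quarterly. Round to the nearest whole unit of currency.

C$2,232,417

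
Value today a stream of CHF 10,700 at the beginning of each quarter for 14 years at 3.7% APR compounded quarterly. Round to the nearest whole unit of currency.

i = 0.037/4 = 0.00925 per quarter; n = 14·4 = 56.
PV = 10700 × [1 − (1+0.00925)^(−56)] / 0.00925 × (1+i) = 10700 × 43.956285 = 470,332.2497
(Beginning-of-period payments → annuity-due factor ×(1+i).)

CHF 470,332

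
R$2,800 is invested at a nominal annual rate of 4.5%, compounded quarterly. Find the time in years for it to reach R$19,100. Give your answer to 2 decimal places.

42.91 years

Periodic rate i = 0.045/4 = 0.01125.
n = ln(19100/2800) / ln(1+0.01125) = ln(6.82143) / 0.011187 = 171.6310 quarters
= 171.6310/4 years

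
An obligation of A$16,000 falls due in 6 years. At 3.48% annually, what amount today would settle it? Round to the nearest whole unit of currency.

A$13,031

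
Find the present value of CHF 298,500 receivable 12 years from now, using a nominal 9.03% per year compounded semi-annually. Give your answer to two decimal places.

CHF 103,432.58

i = 0.0903/2 = 0.04515 per half-year; n = 12·2 = 24.
PV = FV·(1+i)^(−n) = 298,500 × 0.346508 = 103,432.5753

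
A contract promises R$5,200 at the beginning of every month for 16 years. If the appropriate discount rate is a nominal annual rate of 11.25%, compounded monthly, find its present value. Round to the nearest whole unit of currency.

Periodic rate i = 0.1125/12 = 0.009375; n = 16 × 12 = 192 periods.
PV = PMT · [1 − (1+i)^(−n)] / i × (1+i) = 5200 · 89.719627 = 466,542.0615
(Beginning-of-period payments → annuity-due factor ×(1+i).)

R$466,542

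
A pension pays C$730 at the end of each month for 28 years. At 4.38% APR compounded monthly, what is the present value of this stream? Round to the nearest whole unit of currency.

C$141,200

With 12 periods per year: i = 0.00365, n = 336.
PV = 730 × [1 − (1+0.00365)^(−336)] / 0.00365 = 730 × 193.423992 = 141,199.5143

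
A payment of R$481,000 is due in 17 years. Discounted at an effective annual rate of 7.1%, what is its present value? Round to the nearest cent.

R$149,873.23

PV = FV·(1+i)^(−n) = 481,000 × 0.311587 = 149,873.2318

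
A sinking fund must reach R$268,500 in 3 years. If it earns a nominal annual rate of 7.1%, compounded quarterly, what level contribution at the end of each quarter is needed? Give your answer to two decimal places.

R$20,273.85

i = 0.071/4 = 0.01775 per quarter; n = 3·4 = 12.
PMT = 268500 / ( [(1+0.01775)^12 − 1] / 0.01775 ) = 268500 / 13.243662 = 20,273.8484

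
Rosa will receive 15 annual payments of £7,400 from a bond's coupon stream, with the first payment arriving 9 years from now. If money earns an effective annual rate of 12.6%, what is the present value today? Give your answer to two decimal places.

£18,895.16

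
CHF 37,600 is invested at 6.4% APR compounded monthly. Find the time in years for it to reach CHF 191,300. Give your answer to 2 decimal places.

25.49 years

Periodic rate i = 0.064/12 = 0.00533333.
n = ln(191300/37600) / ln(1+0.00533333) = ln(5.08777) / 0.005319 = 305.8450 months
= 305.8450/12 years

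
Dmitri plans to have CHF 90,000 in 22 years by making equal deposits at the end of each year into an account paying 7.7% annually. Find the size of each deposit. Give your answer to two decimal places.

CHF 1,684.57

PMT = 90000 / ( [(1+0.077)^22 − 1] / 0.077 ) = 90000 / 53.426239 = 1,684.5655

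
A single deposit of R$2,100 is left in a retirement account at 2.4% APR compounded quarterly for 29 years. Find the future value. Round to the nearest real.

With 4 periods per year: i = 0.006, n = 116.
FV = 2,100 × (1 + 0.006)^116 = 4,203.2484

R$4,203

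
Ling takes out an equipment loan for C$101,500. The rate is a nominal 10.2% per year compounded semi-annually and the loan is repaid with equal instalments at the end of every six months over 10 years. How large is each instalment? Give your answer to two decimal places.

i = 0.102/2 = 0.051 per half-year; n = 10·2 = 20.
PMT = 101500 / ( [1 − (1+0.051)^(−20)] / 0.051 ) = 101500 / 12.357217 = 8,213.8235

C$8,213.82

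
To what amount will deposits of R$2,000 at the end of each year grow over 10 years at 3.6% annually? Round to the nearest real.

FV = 2000 × [(1+0.036)^10 − 1] / 0.036 = 2000 × 11.785754 = 23,571.5080

R$23,572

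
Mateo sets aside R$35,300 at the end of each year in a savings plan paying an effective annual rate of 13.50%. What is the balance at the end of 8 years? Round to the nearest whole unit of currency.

R$458,643

FV = PMT · [(1+i)^n − 1] / i = 35300 · 12.992731 = 458,643.4205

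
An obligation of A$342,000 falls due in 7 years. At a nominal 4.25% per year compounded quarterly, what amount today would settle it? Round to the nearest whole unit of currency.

A$254,393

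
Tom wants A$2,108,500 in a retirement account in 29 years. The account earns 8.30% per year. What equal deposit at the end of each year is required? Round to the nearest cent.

PMT = 2.1085e+06 / ( [(1+0.083)^29 − 1] / 0.083 ) = 2.1085e+06 / 109.611622 = 19,236.0989

A$19,236.10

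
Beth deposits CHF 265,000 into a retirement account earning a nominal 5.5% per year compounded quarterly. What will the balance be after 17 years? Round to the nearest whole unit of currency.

i = 0.055/4 = 0.01375 per quarter; n = 17·4 = 68.
265,000 × (1+0.01375)^68 = 265,000 × 2.531040 = 670,725.5416

CHF 670,726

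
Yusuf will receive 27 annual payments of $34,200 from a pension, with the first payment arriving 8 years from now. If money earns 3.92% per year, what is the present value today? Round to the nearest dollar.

$430,539

Value one period before first payment (t=7): 34200 × [1 − (1+0.0392)^(−27)] / 0.0392 = 34200 × 16.477096 = 563,516.6842
PV₀ = 563,516.6842 / (1+0.0392)^7 = 563,516.6842 / 1.308862 = 430,539.3119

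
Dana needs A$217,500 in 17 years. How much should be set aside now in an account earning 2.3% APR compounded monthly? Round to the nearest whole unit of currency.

A$147,168

With 12 periods per year: i = 0.00191667, n = 204.
Discount factor = (1+0.00191667)^(−204) = 0.676633; PV = 217,500 × 0.676633 = 147,167.7483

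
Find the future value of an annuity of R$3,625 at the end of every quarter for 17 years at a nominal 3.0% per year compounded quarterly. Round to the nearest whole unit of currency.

R$320,027

i = 0.03/4 = 0.0075 per quarter; n = 17·4 = 68.
FV = PMT · [(1+i)^n − 1] / i = 3625 · 88.283357 = 320,027.1676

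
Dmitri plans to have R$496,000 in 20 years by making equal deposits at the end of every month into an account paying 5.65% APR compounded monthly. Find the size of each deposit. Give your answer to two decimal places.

R$1,118.75

With 12 periods per year: i = 0.00470833, n = 240.
FV-annuity factor = 443.353921; PMT = 496000 / 443.353921 = 1,118.7450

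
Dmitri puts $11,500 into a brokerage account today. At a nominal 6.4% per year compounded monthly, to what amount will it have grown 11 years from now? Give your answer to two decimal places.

$23,207.52

Periodic rate i = 0.064/12 = 0.00533333; n = 11 × 12 = 132 periods.
FV = PV·(1+i)^n = 11,500 × 2.018045 = 23,207.5197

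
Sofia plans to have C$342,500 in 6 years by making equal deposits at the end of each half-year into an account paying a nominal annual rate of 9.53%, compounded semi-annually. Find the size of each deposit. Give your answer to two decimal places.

i = 0.0953/2 = 0.04765 per half-year; n = 6·2 = 12.
PMT = 342500 / ( [(1+0.04765)^12 − 1] / 0.04765 ) = 342500 / 15.702289 = 21,812.1069

C$21,812.11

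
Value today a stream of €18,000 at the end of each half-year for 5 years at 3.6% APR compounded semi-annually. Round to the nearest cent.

€163,391.60

Periodic rate i = 0.036/2 = 0.018; n = 5 × 2 = 10 periods.
PV = PMT · [1 − (1+i)^(−n)] / i = 18000 · 9.077311 = 163,391.6016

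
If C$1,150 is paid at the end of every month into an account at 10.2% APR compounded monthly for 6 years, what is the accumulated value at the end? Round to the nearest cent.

Periodic rate i = 0.102/12 = 0.0085; n = 6 × 12 = 72 periods.
Accumulation factor s(72|0.0085) = 98.747361; FV = 1150 × 98.747361 = 113,559.4654

C$113,559.47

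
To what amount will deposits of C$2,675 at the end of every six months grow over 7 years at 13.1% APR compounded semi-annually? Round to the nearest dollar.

i = 0.131/2 = 0.0655 per half-year; n = 7·2 = 14.
FV = 2675 × [(1+0.0655)^14 − 1] / 0.0655 = 2675 × 21.844200 = 58,433.2360

C$58,433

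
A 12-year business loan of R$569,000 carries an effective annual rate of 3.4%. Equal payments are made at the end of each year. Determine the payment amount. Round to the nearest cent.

PMT = 569000 / ( [1 − (1+0.034)^(−12)] / 0.034 ) = 569000 / 9.720454 = 58,536.3586

R$58,536.36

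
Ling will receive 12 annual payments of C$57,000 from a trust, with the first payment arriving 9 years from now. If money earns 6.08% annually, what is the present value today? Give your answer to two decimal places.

C$296,720.37

PV at t=8 (ordinary 12-year annuity): 57000 × a(12|0.0608) = 57000 × 8.347196 = 475,790.1459
PV₀ = 475,790.1459 / (1+0.0608)^8 = 475,790.1459 / 1.603497 = 296,720.3650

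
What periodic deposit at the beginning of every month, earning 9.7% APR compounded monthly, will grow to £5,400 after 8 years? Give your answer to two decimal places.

i = 0.097/12 = 0.00808333 per month; n = 8·12 = 96.
PMT = 5400 / ( [(1+0.00808333)^96 − 1] / 0.00808333 × (1+i) ) = 5400 / 145.412968 = 37.1356

£37.14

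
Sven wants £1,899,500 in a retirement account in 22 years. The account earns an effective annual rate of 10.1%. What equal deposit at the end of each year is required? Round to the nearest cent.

PMT = 1.8995e+06 / ( [(1+0.101)^22 − 1] / 0.101 ) = 1.8995e+06 / 72.323207 = 26,264.0454

£26,264.05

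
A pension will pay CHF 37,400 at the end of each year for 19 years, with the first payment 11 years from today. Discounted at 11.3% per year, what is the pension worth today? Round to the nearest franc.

CHF 98,620

PV at t=10 (ordinary 19-year annuity): 37400 × a(19|0.113) = 37400 × 7.692078 = 287,683.7055
PV₀ = 287,683.7055 / (1+0.113)^10 = 287,683.7055 / 2.917102 = 98,619.6872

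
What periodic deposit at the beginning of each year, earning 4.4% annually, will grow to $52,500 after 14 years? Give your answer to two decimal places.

$2,674.58

FV-annuity factor × (1+i) = 19.629286; PMT = 52500 / 19.629286 = 2,674.5751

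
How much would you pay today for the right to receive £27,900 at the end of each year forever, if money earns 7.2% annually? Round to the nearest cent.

£387,500.00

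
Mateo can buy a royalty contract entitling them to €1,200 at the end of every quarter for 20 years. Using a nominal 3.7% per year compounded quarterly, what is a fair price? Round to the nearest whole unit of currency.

€67,623

With 4 periods per year: i = 0.00925, n = 80.
PV = PMT · [1 − (1+i)^(−n)] / i = 1200 · 56.352476 = 67,622.9707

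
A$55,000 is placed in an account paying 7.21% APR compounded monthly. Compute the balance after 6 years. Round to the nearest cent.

A$84,659.62

Periodic rate i = 0.0721/12 = 0.00600833; n = 6 × 12 = 72 periods.
55,000 × (1+0.00600833)^72 = 55,000 × 1.539266 = 84,659.6216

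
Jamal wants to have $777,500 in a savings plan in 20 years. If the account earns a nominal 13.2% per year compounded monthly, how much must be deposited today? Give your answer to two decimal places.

$56,288.94

With 12 periods per year: i = 0.011, n = 240.
Discount factor = (1+0.011)^(−240) = 0.072397; PV = 777,500 × 0.072397 = 56,288.9381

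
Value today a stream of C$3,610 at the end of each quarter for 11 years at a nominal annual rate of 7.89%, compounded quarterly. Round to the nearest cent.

C$105,528.33

With 4 periods per year: i = 0.019725, n = 44.
PV = PMT · [1 − (1+i)^(−n)] / i = 3610 · 29.232225 = 105,528.3338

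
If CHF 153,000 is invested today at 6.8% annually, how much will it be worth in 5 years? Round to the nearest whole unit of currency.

CHF 212,592

FV = PV·(1+i)^n = 153,000 × 1.389493 = 212,592.3802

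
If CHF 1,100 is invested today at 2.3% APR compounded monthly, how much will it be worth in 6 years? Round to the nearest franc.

With 12 periods per year: i = 0.00191667, n = 72.
FV = PV·(1+i)^n = 1,100 × 1.147824 = 1,262.6063

CHF 1,263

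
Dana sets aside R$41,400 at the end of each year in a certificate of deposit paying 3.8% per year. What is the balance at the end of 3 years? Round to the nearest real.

R$128,979

FV = 41400 × [(1+0.038)^3 − 1] / 0.038 = 41400 × 3.115444 = 128,979.3816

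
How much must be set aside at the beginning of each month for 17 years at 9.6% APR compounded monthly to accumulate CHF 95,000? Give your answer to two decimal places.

i = 0.096/12 = 0.008 per month; n = 17·12 = 204.
PMT = 95000 / ( [(1+0.008)^204 − 1] / 0.008 × (1+i) ) = 95000 / 514.205050 = 184.7512

CHF 184.75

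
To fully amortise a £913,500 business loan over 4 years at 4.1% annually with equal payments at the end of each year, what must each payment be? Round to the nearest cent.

PMT = 913500 / ( [1 − (1+0.041)^(−4)] / 0.041 ) = 913500 / 3.621357 = 252,253.5189

£252,253.52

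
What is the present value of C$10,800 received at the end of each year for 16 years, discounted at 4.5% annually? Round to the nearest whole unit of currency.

PV = 10800 × [1 − (1+0.045)^(−16)] / 0.045 = 10800 × 11.234015 = 121,327.3625

C$121,327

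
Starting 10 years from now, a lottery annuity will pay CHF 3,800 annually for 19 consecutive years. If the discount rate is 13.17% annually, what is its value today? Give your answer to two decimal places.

PV at t=9 (ordinary 19-year annuity): 3800 × a(19|0.1317) = 3800 × 6.869380 = 26,103.6440
PV₀ = 26,103.6440 / (1+0.1317)^9 = 26,103.6440 / 3.044962 = 8,572.7329

CHF 8,572.73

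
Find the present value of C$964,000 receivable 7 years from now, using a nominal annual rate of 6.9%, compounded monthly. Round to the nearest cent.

C$595,543.61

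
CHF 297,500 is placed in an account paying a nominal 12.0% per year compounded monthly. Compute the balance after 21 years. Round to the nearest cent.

CHF 3,651,515.62

i = 0.12/12 = 0.01 per month; n = 21·12 = 252.
FV = PV·(1+i)^n = 297,500 × 12.274002 = 3,651,515.6245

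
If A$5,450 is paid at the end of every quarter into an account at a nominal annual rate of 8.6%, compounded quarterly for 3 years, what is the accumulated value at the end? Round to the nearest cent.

Periodic rate i = 0.086/4 = 0.0215; n = 3 × 4 = 12 periods.
Accumulation factor s(12|0.0215) = 13.525788; FV = 5450 × 13.525788 = 73,715.5449

A$73,715.54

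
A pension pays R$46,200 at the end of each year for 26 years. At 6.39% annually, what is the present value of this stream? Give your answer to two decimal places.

Annuity factor a(26|0.0639) = 12.522811; PV = 46200 × 12.522811 = 578,553.8500

R$578,553.85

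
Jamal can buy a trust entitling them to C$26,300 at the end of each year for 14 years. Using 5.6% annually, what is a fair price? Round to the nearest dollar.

Annuity factor a(14|0.056) = 9.529595; PV = 26300 × 9.529595 = 250,628.3581

C$250,628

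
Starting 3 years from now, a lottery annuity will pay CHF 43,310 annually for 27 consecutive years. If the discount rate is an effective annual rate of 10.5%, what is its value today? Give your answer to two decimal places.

CHF 315,013.63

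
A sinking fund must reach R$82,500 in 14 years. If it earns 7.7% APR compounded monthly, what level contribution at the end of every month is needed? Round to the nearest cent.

R$274.47

Periodic rate i = 0.077/12 = 0.00641667; n = 14 × 12 = 168 periods.
PMT = 82500 / ( [(1+0.00641667)^168 − 1] / 0.00641667 ) = 82500 / 300.575483 = 274.4735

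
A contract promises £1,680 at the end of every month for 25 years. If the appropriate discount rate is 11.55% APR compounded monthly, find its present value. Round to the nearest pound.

£164,685

With 12 periods per year: i = 0.009625, n = 300.
PV = PMT · [1 − (1+i)^(−n)] / i = 1680 · 98.027018 = 164,685.3896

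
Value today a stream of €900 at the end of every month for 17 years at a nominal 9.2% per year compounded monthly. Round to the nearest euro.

Periodic rate i = 0.092/12 = 0.00766667; n = 17 × 12 = 204 periods.
PV = PMT · [1 − (1+i)^(−n)] / i = 900 · 102.971822 = 92,674.6396

€92,675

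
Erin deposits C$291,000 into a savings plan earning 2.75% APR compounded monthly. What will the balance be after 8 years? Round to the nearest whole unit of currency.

C$362,517

i = 0.0275/12 = 0.00229167 per month; n = 8·12 = 96.
FV = PV·(1+i)^n = 291,000 × 1.245763 = 362,517.0720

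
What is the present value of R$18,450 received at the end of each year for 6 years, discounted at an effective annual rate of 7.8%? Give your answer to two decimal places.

R$85,812.10

Annuity factor a(6|0.078) = 4.651063; PV = 18450 × 4.651063 = 85,812.1045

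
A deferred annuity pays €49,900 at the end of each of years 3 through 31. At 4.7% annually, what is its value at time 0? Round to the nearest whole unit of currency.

Value one period before first payment (t=2): 49900 × [1 − (1+0.047)^(−29)] / 0.047 = 49900 × 15.660321 = 781,449.9996
Discount back 2 years: 781,449.9996 × (1+0.047)^(−2) = 781,449.9996 × 0.912235 = 712,865.8856

€712,866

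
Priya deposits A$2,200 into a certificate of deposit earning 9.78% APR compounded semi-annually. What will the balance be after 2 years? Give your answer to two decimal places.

A$2,662.93

With 2 periods per year: i = 0.0489, n = 4.
2,200 × (1+0.0489)^4 = 2,200 × 1.210421 = 2,662.9255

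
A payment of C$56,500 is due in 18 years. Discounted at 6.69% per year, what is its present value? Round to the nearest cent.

PV = 56,500 / (1 + 0.0669)^18 = 56,500 / 3.207945 = 17,612.5231

C$17,612.52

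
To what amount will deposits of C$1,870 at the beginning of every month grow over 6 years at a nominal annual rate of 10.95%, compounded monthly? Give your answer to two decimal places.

C$190,931.12

i = 0.1095/12 = 0.009125 per month; n = 6·12 = 72.
FV = PMT · [(1+i)^n − 1] / i × (1+i) = 1870 · 102.102201 = 190,931.1161
Payments are at the start of each period, so multiply by (1+i).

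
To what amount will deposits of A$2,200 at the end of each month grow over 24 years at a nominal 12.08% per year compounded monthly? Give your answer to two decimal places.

A$3,693,001.36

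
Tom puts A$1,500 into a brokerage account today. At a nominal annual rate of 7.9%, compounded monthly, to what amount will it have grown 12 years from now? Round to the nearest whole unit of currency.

A$3,859

i = 0.079/12 = 0.00658333 per month; n = 12·12 = 144.
FV = PV·(1+i)^n = 1,500 × 2.572538 = 3,858.8076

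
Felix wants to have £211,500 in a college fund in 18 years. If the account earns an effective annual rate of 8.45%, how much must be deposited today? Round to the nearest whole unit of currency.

£49,111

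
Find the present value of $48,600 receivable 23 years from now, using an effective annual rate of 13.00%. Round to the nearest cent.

PV = FV·(1+i)^(−n) = 48,600 × 0.060144 = 2,923.0219

$2,923.02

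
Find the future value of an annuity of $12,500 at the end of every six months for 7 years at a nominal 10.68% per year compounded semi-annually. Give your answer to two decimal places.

$250,843.25

i = 0.1068/2 = 0.0534 per half-year; n = 7·2 = 14.
FV = 12500 × [(1+0.0534)^14 − 1] / 0.0534 = 12500 × 20.067460 = 250,843.2482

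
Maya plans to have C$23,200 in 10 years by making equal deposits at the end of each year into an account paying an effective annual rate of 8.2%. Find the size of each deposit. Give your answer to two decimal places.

FV-annuity factor = 14.624877; PMT = 23200 / 14.624877 = 1,586.3381

C$1,586.34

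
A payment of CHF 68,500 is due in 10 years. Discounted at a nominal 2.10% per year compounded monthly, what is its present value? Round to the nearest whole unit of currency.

With 12 periods per year: i = 0.00175, n = 120.
PV = FV·(1+i)^(−n) = 68,500 × 0.810733 = 55,535.2126

CHF 55,535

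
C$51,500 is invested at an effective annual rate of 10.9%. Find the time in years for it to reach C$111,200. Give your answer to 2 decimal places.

7.44 years

n = ln(111200/51500) / ln(1+0.109) = ln(2.15922) / 0.103459 = 7.4402 years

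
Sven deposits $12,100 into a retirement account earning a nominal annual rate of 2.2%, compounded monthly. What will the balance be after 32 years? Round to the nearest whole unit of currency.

$24,448

Periodic rate i = 0.022/12 = 0.00183333; n = 32 × 12 = 384 periods.
12,100 × (1+0.00183333)^384 = 12,100 × 2.020521 = 24,448.3055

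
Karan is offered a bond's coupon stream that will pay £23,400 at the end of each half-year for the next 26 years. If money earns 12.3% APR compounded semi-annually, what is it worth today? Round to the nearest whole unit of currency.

i = 0.123/2 = 0.0615 per half-year; n = 26·2 = 52.
PV = 23400 × [1 − (1+0.0615)^(−52)] / 0.0615 = 23400 × 15.530226 = 363,407.2954

£363,407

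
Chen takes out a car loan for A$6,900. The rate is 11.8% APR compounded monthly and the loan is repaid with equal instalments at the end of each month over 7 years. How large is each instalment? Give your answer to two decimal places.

A$121.07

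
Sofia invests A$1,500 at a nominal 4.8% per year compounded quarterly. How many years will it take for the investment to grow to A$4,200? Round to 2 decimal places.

21.58 years

Periodic rate i = 0.048/4 = 0.012.
(1+i)^n = 4200/1500 = 2.80000, so n = ln 2.80000 / ln 1.012 = 86.3154 quarters
= 86.3154/4 years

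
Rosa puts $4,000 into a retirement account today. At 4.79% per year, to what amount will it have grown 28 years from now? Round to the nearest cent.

FV = PV·(1+i)^n = 4,000 × 3.706428 = 14,825.7107

$14,825.71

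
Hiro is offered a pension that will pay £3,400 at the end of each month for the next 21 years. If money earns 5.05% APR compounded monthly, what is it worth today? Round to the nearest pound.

£527,529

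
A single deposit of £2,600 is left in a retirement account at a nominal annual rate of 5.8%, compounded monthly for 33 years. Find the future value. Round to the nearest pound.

£17,547

Periodic rate i = 0.058/12 = 0.00483333; n = 33 × 12 = 396 periods.
FV = 2,600 × (1 + 0.00483333)^396 = 17,547.3123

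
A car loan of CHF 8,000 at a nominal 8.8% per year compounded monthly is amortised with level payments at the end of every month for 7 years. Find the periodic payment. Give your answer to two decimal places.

i = 0.088/12 = 0.00733333 per month; n = 7·12 = 84.
Annuity-PV factor = 62.547837; PMT = 8000 / 62.547837 = 127.9021

CHF 127.90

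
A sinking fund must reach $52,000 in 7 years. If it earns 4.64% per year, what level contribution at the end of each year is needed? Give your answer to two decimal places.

PMT = 52000 / ( [(1+0.0464)^7 − 1] / 0.0464 ) = 52000 / 8.053349 = 6,456.9412

$6,456.94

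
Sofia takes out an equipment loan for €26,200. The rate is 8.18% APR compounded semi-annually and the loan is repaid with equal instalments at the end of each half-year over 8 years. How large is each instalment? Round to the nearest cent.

€2,263.44

i = 0.0818/2 = 0.0409 per half-year; n = 8·2 = 16.
PMT = 26200 / ( [1 − (1+0.0409)^(−16)] / 0.0409 ) = 26200 / 11.575313 = 2,263.4377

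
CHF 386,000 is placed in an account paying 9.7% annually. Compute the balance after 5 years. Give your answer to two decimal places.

CHF 613,225.83

FV = 386,000 × (1 + 0.097)^5 = 613,225.8340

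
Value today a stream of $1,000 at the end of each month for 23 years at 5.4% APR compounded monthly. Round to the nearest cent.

i = 0.054/12 = 0.0045 per month; n = 23·12 = 276.
PV = PMT · [1 − (1+i)^(−n)] / i = 1000 · 157.864043 = 157,864.0433

$157,864.04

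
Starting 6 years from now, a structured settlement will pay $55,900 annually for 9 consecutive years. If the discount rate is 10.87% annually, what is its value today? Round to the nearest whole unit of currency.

$185,702

PV at t=5 (ordinary 9-year annuity): 55900 × a(9|0.1087) = 55900 × 5.565137 = 311,091.1814
PV₀ = 311,091.1814 / (1+0.1087)^5 = 311,091.1814 / 1.675214 = 185,702.3769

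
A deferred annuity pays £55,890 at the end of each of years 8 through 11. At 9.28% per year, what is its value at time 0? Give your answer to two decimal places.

£96,692.51

Value one period before first payment (t=7): 55890 × [1 − (1+0.0928)^(−4)] / 0.0928 = 55890 × 3.219909 = 179,960.6881
PV₀ = 179,960.6881 / (1+0.0928)^7 = 179,960.6881 / 1.861165 = 96,692.5115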